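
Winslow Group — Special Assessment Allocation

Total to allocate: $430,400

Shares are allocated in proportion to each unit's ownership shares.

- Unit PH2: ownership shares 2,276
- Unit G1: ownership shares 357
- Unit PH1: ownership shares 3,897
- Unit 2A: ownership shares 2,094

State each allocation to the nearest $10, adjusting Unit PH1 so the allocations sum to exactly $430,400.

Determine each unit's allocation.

Unit PH2: $113,590 · Unit G1: $17,820 · Unit PH1: $194,480 · Unit 2A: $104,510

Sum of ownership shares: 8,624.
Unrounded shares: Unit PH2 2,276/8,624 × $430,400 = 113,588.87; Unit G1 357/8,624 × $430,400 = 17,816.88; Unit PH1 3,897/8,624 × $430,400 = 194,488.50; Unit 2A 2,094/8,624 × $430,400 = 104,505.75.
After rounding ($10): Unit PH2 $113,590; Unit G1 $17,820; Unit PH1 $194,490; Unit 2A $104,510. Sum = $430,410.
Difference $430,400 − $430,410 = −$10 applied to Unit PH1: Unit PH1 becomes $194,480.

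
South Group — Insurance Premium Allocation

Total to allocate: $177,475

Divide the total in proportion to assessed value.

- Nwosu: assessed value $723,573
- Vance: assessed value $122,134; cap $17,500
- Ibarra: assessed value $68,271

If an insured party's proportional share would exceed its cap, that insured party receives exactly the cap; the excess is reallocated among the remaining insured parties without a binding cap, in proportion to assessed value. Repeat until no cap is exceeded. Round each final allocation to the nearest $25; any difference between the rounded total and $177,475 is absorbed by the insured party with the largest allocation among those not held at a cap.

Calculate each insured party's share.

Nwosu: $146,175; Vance: $17,500; Ibarra: $13,800

Combined assessed value = 913,978.
Proportional shares (ignoring caps): Nwosu 140,502.42; Vance 23,715.81; Ibarra 13,256.77.
Held at cap: Vance ($17,500); balance $159,975 reallocated over remaining assessed value 791,844.
Redistributed shares: Nwosu 146,182.32 → $146,175; Ibarra 13,792.68 → $13,800.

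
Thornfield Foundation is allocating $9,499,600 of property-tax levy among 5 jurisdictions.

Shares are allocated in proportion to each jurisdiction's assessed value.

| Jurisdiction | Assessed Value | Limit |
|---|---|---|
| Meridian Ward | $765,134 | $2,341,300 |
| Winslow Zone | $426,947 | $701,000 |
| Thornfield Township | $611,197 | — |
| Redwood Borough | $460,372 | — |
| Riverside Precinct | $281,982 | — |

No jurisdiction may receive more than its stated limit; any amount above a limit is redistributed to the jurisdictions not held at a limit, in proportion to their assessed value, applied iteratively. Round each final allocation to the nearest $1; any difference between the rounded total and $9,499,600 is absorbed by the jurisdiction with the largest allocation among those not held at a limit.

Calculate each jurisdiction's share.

Total assessed value = 2,545,632.
Proportional shares (ignoring caps): Meridian Ward 2,855,270.10; Winslow Zone 1,593,249.03; Thornfield Township 2,280,819.47; Redwood Borough 1,717,981.96; Riverside Precinct 1,052,279.44.
Cap binds for Meridian Ward ($2,341,300), Winslow Zone ($701,000); remaining pool $6,457,300 reallocated over remaining assessed value 1,353,551.
Redistributed shares: Thornfield Township 2,915,798.80 → $2,915,799; Redwood Borough 2,196,267.53 → $2,196,268; Riverside Precinct 1,345,233.66 → $1,345,234.
Rounding difference −$1 applied to Thornfield Township → $2,915,798.

Meridian Ward: $2,341,300 · Winslow Zone: $701,000 · Thornfield Township: $2,915,798 · Redwood Borough: $2,196,268 · Riverside Precinct: $1,345,234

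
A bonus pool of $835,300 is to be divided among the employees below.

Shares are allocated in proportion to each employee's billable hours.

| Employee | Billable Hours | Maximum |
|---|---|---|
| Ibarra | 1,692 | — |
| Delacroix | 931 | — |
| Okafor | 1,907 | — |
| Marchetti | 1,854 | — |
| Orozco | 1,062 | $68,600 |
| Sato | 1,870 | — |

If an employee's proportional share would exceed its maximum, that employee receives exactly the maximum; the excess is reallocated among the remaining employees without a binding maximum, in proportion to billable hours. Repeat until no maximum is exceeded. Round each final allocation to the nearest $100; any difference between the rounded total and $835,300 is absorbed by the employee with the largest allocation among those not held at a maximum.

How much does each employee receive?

Billable hours total: 9,316.
Pro-rata shares before constraints: Ibarra 151,709.70; Delacroix 83,476.20; Okafor 170,987.24; Marchetti 166,235.10; Orozco 95,222.05; Sato 167,669.71.
Capped: Orozco ($68,600); residual $766,700 reallocated over remaining billable hours 8,254.
Redistributed shares: Ibarra 157,167.00 → $157,200; Delacroix 86,479.00 → $86,500; Okafor 177,137.98 → $177,100; Marchetti 172,214.90 → $172,200; Sato 173,701.11 → $173,700.

Ibarra: $157,200 | Delacroix: $86,500 | Okafor: $177,100 | Marchetti: $172,200 | Orozco: $68,600 | Sato: $173,700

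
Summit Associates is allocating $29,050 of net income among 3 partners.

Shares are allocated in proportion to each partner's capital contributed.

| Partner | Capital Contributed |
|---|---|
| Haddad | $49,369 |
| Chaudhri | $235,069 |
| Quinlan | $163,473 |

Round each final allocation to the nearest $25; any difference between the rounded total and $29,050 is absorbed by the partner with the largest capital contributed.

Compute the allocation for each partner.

Haddad: $3,200 | Chaudhri: $15,250 | Quinlan: $10,600

Capital contributed total: 49,369 + 235,069 + 163,473 = 447,911.
Raw shares: Haddad 3,201.91; Chaudhri 15,245.78; Quinlan 10,602.31.
Rounded to nearest $25: Haddad $3,200; Chaudhri $15,250; Quinlan $10,600. Sum = $29,050.
Sum already equals the total — no adjustment.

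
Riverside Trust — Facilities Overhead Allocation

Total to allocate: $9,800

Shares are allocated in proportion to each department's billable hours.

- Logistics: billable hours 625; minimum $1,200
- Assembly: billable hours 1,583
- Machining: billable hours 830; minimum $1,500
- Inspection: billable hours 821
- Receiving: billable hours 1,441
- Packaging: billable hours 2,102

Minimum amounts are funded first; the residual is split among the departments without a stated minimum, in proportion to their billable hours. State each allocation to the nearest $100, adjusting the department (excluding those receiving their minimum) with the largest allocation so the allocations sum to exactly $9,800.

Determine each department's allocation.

Minimums first: Logistics $1,200; Machining $1,500. Balance $7,100.
Balance split over remaining billable hours 5,947: Assembly 1,889.91 → $1,900; Inspection 980.17 → $1,000; Receiving 1,720.38 → $1,700; Packaging 2,509.53 → $2,500.

Logistics: $1,200; Assembly: $1,900; Machining: $1,500; Inspection: $1,000; Receiving: $1,700; Packaging: $2,500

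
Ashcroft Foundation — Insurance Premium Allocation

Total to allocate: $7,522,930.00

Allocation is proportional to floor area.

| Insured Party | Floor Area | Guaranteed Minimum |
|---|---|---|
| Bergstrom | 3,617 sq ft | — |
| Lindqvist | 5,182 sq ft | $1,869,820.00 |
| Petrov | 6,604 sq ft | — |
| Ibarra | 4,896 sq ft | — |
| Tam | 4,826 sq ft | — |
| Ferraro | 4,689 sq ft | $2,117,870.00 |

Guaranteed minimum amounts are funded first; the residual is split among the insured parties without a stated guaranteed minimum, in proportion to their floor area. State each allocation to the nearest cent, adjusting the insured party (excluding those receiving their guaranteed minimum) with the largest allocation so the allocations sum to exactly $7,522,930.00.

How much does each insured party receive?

Bergstrom: $641,175.50 | Lindqvist: $1,869,820.00 | Petrov: $1,170,672.67 | Ibarra: $867,900.27 | Tam: $855,491.56 | Ferraro: $2,117,870.00

Fund the minimums — Lindqvist $1,869,820.00; Ferraro $2,117,870.00. Remaining pool $3,535,240.00.
Remaining pool split over remaining floor area 19,943: Bergstrom 641,175.5042 → $641,175.50; Petrov 1,170,672.6651 → $1,170,672.67; Ibarra 867,900.2678 → $867,900.27; Tam 855,491.5630 → $855,491.56.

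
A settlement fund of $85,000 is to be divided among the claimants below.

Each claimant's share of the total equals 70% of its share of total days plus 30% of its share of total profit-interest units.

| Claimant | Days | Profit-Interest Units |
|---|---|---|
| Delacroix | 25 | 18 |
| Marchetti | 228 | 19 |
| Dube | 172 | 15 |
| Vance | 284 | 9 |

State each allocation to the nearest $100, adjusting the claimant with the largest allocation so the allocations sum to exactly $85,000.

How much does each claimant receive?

Delacroix: $9,600 · Marchetti: $27,100 · Dube: $20,700 · Vance: $27,600

Totals — days 709, profit-interest units 61.
Blended shares (70% days + 30% profit-interest units): Delacroix 0.1132; Marchetti 0.3185; Dube 0.2436; Vance 0.3247.
Raw shares: Delacroix 9,622.62; Marchetti 27,076.61; Dube 20,704.91; Vance 27,595.86.
At nearest $100: Delacroix $9,600; Marchetti $27,100; Dube $20,700; Vance $27,600. Sum = $85,000.
Sum already equals the total — no adjustment.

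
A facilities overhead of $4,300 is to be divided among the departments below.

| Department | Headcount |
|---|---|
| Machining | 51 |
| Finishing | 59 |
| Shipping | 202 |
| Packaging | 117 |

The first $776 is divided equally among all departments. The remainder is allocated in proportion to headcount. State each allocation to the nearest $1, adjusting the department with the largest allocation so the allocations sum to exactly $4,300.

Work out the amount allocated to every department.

Machining: $613 | Finishing: $679 | Shipping: $1,853 | Packaging: $1,155

Equal tier: $776 ÷ 4 = $194 apiece.
Remainder $3,524 by headcount (total 429): Machining 418.94 → $419; Finishing 484.65 → $485; Shipping 1,659.32 → $1,659; Packaging 961.09 → $961.
Totals: Machining $194 + $419 = $613; Finishing $194 + $485 = $679; Shipping $194 + $1,659 = $1,853; Packaging $194 + $961 = $1,155.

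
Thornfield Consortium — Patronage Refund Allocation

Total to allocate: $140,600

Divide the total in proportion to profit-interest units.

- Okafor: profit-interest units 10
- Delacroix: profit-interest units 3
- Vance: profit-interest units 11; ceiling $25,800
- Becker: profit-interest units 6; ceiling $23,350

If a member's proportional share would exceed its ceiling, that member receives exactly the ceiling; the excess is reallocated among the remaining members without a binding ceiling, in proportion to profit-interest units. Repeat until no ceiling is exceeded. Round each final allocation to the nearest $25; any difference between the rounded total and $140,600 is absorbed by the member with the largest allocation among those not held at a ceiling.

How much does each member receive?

Okafor: $70,350 | Delacroix: $21,100 | Vance: $25,800 | Becker: $23,350

Sum of profit-interest units: 30.
Pro-rata shares before constraints: Okafor 46,866.67; Delacroix 14,060.00; Vance 51,553.33; Becker 28,120.00.
Capped: Vance ($25,800), Becker ($23,350); remaining pool $91,450 reallocated over remaining profit-interest units 13.
Remaining shares: Okafor 70,346.15 → $70,350; Delacroix 21,103.85 → $21,100.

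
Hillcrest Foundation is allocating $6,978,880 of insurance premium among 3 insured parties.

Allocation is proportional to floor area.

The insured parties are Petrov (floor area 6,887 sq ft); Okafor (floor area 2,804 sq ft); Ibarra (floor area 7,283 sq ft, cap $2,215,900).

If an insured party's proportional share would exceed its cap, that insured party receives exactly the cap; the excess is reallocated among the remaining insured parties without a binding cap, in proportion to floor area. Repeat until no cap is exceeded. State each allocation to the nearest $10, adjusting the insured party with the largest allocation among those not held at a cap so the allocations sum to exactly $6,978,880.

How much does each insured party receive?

Petrov: $3,384,860 · Okafor: $1,378,120 · Ibarra: $2,215,900

Floor area total: 16,974.
Unconstrained shares: Petrov 2,831,598.12; Okafor 1,152,867.89; Ibarra 2,994,413.99.
Cap binds for Ibarra ($2,215,900); balance $4,762,980 reallocated over remaining floor area 9,691.
Remaining shares: Petrov 3,384,856.39 → $3,384,860; Okafor 1,378,123.61 → $1,378,120.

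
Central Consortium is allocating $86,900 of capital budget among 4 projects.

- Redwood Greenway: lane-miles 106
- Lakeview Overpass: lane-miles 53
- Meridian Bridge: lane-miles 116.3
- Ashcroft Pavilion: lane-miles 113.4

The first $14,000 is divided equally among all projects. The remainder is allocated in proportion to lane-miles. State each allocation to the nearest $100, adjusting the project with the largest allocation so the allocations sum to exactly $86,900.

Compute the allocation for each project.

$14,000 shared equally gives $3,500 per project.
Remainder $72,900 by lane-miles (total 388.7): Redwood Greenway 19,880.11 → $19,900; Lakeview Overpass 9,940.06 → $9,900; Meridian Bridge 21,811.86 → $21,800; Ashcroft Pavilion 21,267.97 → $21,300.
Totals: Redwood Greenway $3,500 + $19,900 = $23,400; Lakeview Overpass $3,500 + $9,900 = $13,400; Meridian Bridge $3,500 + $21,800 = $25,300; Ashcroft Pavilion $3,500 + $21,300 = $24,800.

Redwood Greenway: $23,400; Lakeview Overpass: $13,400; Meridian Bridge: $25,300; Ashcroft Pavilion: $24,800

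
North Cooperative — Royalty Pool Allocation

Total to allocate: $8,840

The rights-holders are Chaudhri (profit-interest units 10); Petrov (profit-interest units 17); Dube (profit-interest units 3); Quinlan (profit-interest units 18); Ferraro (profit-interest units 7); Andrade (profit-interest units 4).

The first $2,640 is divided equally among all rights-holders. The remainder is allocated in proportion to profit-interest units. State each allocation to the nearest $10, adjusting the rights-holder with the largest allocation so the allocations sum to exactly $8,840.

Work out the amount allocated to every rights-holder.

Chaudhri: $1,490; Petrov: $2,230; Dube: $760; Quinlan: $2,320; Ferraro: $1,180; Andrade: $860

$2,640 shared equally gives $440 per rights-holder.
Remainder $6,200 by profit-interest units (total 59): Chaudhri 1,050.85 → $1,050; Petrov 1,786.44 → $1,790; Dube 315.25 → $320; Quinlan 1,891.53 → $1,890; Ferraro 735.59 → $740; Andrade 420.34 → $420.
Rounding difference −$10 on remainder applied to Quinlan.
Totals: Chaudhri $440 + $1,050 = $1,490; Petrov $440 + $1,790 = $2,230; Dube $440 + $320 = $760; Quinlan $440 + $1,880 = $2,320; Ferraro $440 + $740 = $1,180; Andrade $440 + $420 = $860.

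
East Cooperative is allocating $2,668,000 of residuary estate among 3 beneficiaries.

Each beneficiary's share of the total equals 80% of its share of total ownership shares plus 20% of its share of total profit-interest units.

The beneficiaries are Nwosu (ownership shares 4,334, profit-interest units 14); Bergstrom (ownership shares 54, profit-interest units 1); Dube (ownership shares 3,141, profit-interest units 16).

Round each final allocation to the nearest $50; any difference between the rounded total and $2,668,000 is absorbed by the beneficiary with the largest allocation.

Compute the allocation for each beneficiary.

Ownership shares total 7,529; profit-interest units total 31.
Composite weights (80% ownership shares + 20% profit-interest units): Nwosu 0.5508; Bergstrom 0.0122; Dube 0.4370.
Unrounded shares: Nwosu 1,469,628.49; Bergstrom 32,521.39; Dube 1,165,850.12.
Rounded to nearest $50: Nwosu $1,469,650; Bergstrom $32,500; Dube $1,165,850. Sum = $2,668,000.
Rounded total matches; no reconciliation needed.

Nwosu: $1,469,650 · Bergstrom: $32,500 · Dube: $1,165,850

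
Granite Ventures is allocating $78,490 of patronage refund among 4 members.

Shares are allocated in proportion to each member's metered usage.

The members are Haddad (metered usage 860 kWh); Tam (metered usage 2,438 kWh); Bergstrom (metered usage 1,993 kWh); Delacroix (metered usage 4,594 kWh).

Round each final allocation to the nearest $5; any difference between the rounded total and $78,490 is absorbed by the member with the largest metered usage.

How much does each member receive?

Combined metered usage = 9,885.
Unrounded shares: Haddad 860/9,885 × $78,490 = 6,828.67; Tam 2,438/9,885 × $78,490 = 19,358.48; Bergstrom 1,993/9,885 × $78,490 = 15,825.05; Delacroix 4,594/9,885 × $78,490 = 36,477.80.
After rounding ($5): Haddad $6,830; Tam $19,360; Bergstrom $15,825; Delacroix $36,480. Sum = $78,495.
Difference $78,490 − $78,495 = −$5 applied to largest metered usage (Delacroix): Delacroix becomes $36,475.

Haddad: $6,830 · Tam: $19,360 · Bergstrom: $15,825 · Delacroix: $36,475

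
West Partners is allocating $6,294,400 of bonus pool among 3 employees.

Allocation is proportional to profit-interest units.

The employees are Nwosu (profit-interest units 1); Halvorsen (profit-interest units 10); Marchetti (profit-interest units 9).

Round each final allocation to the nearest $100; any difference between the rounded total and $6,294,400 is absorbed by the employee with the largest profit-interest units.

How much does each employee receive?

Total profit-interest units = 1 + 10 + 9 = 20.
Proportional shares: Nwosu 314,720.00; Halvorsen 3,147,200.00; Marchetti 2,832,480.00.
Rounded to nearest $100: Nwosu $314,700; Halvorsen $3,147,200; Marchetti $2,832,500. Sum = $6,294,400.
Rounded total matches; no reconciliation needed.

Nwosu: $314,700 · Halvorsen: $3,147,200 · Marchetti: $2,832,500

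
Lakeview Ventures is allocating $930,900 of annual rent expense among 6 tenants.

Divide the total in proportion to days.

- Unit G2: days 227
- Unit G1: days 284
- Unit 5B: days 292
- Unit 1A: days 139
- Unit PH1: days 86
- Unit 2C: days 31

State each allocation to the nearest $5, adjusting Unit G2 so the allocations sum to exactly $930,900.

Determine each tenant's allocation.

Unit G2: $199,545 · Unit G1: $249,645 · Unit 5B: $256,680 · Unit 1A: $122,185 · Unit PH1: $75,595 · Unit 2C: $27,250

Total days = 1,059.
Unrounded shares: Unit G2 227/1,059 × $930,900 = 199,541.36; Unit G1 284/1,059 × $930,900 = 249,646.46; Unit 5B 292/1,059 × $930,900 = 256,678.75; Unit 1A 139/1,059 × $930,900 = 122,186.12; Unit PH1 86/1,059 × $930,900 = 75,597.17; Unit 2C 31/1,059 × $930,900 = 27,250.14.
At nearest $5: Unit G2 $199,540; Unit G1 $249,645; Unit 5B $256,680; Unit 1A $122,185; Unit PH1 $75,595; Unit 2C $27,250. Sum = $930,895.
Difference $930,900 − $930,895 = +$5 applied to Unit G2: Unit G2 becomes $199,545.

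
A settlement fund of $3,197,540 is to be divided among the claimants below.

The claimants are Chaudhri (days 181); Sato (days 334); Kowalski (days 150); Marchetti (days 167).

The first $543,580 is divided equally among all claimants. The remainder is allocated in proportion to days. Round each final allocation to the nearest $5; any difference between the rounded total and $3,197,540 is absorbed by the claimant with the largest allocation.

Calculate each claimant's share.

Chaudhri: $713,260; Sato: $1,201,305; Kowalski: $614,375; Marchetti: $668,600

$543,580 shared equally gives $135,895 per claimant.
Remainder $2,653,960 by days (total 832): Chaudhri 577,363.89 → $577,365; Sato 1,065,411.83 → $1,065,410; Kowalski 478,478.37 → $478,480; Marchetti 532,705.91 → $532,705.
Totals: Chaudhri $135,895 + $577,365 = $713,260; Sato $135,895 + $1,065,410 = $1,201,305; Kowalski $135,895 + $478,480 = $614,375; Marchetti $135,895 + $532,705 = $668,600.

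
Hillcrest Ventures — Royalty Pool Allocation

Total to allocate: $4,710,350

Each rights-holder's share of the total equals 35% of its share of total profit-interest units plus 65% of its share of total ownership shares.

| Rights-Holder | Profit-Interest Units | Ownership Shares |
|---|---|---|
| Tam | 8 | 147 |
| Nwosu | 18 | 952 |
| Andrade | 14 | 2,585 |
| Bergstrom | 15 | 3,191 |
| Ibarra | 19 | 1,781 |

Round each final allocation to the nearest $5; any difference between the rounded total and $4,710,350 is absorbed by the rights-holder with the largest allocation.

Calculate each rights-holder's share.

Totals — profit-interest units 74, ownership shares 8,656.
Composite weights (35% profit-interest units + 65% ownership shares): Tam 0.0489; Nwosu 0.1566; Andrade 0.2603; Bergstrom 0.3106; Ibarra 0.2236.
Pro-rata amounts: Tam 230,225.06; Nwosu 737,749.71; Andrade 1,226,246.01; Bergstrom 1,462,873.91; Ibarra 1,053,255.30.
After rounding ($5): Tam $230,225; Nwosu $737,750; Andrade $1,226,245; Bergstrom $1,462,875; Ibarra $1,053,255. Sum = $4,710,350.
Rounded total matches; no reconciliation needed.

Tam: $230,225 | Nwosu: $737,750 | Andrade: $1,226,245 | Bergstrom: $1,462,875 | Ibarra: $1,053,255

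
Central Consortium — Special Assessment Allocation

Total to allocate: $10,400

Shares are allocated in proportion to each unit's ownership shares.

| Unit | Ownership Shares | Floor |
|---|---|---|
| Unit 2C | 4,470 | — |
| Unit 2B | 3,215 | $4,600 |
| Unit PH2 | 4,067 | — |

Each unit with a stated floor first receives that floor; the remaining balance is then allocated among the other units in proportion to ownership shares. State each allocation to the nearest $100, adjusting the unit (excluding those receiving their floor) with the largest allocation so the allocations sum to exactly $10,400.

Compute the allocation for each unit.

Guaranteed amounts: Unit 2B $4,600. Balance $5,800.
Balance split over remaining ownership shares 8,537: Unit 2C 3,036.90 → $3,000; Unit PH2 2,763.10 → $2,800.

Unit 2C: $3,000 | Unit 2B: $4,600 | Unit PH2: $2,800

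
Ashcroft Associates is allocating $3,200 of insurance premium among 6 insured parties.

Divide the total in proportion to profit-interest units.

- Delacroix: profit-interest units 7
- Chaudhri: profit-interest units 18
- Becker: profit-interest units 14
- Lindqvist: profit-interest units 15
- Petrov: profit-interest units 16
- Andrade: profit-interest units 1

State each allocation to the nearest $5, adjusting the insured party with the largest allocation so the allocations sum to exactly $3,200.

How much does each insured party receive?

Profit-interest units total: 71.
Proportional shares: Delacroix 7/71 × $3,200 = 315.49; Chaudhri 18/71 × $3,200 = 811.27; Becker 14/71 × $3,200 = 630.99; Lindqvist 15/71 × $3,200 = 676.06; Petrov 16/71 × $3,200 = 721.13; Andrade 1/71 × $3,200 = 45.07.
Rounded to nearest $5: Delacroix $315; Chaudhri $810; Becker $630; Lindqvist $675; Petrov $720; Andrade $45. Sum = $3,195.
Difference $3,200 − $3,195 = +$5 applied to largest allocation (Chaudhri): Chaudhri becomes $815.

Delacroix: $315 · Chaudhri: $815 · Becker: $630 · Lindqvist: $675 · Petrov: $720 · Andrade: $45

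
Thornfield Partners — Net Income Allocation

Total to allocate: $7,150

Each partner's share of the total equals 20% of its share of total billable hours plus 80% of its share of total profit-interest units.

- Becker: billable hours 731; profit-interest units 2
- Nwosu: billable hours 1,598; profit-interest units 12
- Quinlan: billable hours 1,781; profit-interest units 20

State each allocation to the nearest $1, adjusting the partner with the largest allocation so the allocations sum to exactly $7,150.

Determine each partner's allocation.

Totals — billable hours 4,110, profit-interest units 34.
Composite weights (20% billable hours + 80% profit-interest units): Becker 0.0826; Nwosu 0.3601; Quinlan 0.5573.
Pro-rata amounts: Becker 590.81; Nwosu 2,574.82; Quinlan 3,984.37.
After rounding ($1): Becker $591; Nwosu $2,575; Quinlan $3,984. Sum = $7,150.
No rounding difference to absorb.

Becker: $591; Nwosu: $2,575; Quinlan: $3,984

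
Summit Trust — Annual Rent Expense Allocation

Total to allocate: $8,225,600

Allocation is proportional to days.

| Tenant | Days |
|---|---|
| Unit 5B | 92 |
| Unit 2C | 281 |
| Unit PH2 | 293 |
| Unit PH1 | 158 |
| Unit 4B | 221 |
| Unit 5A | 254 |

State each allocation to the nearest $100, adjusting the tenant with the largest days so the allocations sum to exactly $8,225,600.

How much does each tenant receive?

Sum of days: 1,299.
Unrounded shares: Unit 5B 92/1,299 × $8,225,600 = 582,567.51; Unit 2C 281/1,299 × $8,225,600 = 1,779,363.82; Unit PH2 293/1,299 × $8,225,600 = 1,855,350.89; Unit PH1 158/1,299 × $8,225,600 = 1,000,496.38; Unit 4B 221/1,299 × $8,225,600 = 1,399,428.48; Unit 5A 254/1,299 × $8,225,600 = 1,608,392.92.
At nearest $100: Unit 5B $582,600; Unit 2C $1,779,400; Unit PH2 $1,855,400; Unit PH1 $1,000,500; Unit 4B $1,399,400; Unit 5A $1,608,400. Sum = $8,225,700.
Difference $8,225,600 − $8,225,700 = −$100 applied to largest days (Unit PH2): Unit PH2 becomes $1,855,300.

Unit 5B: $582,600 · Unit 2C: $1,779,400 · Unit PH2: $1,855,300 · Unit PH1: $1,000,500 · Unit 4B: $1,399,400 · Unit 5A: $1,608,400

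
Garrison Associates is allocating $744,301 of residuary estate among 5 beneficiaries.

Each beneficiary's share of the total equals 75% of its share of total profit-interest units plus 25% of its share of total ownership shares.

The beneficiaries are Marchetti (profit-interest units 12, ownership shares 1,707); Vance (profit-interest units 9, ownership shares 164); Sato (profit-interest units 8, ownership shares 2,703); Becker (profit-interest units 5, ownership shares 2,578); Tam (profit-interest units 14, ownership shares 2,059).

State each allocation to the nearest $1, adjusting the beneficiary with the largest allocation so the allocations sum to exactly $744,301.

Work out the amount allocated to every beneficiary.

Totals — profit-interest units 48, ownership shares 9,211.
Combined weights (75% profit-interest units + 25% ownership shares): Marchetti 0.2338; Vance 0.1451; Sato 0.1984; Becker 0.1481; Tam 0.2746.
Pro-rata amounts: Marchetti 174,040.26; Vance 107,980.36; Sato 147,642.05; Becker 110,227.77; Tam 204,410.56.
At nearest $1: Marchetti $174,040; Vance $107,980; Sato $147,642; Becker $110,228; Tam $204,411. Sum = $744,301.
No rounding difference to absorb.

Marchetti: $174,040; Vance: $107,980; Sato: $147,642; Becker: $110,228; Tam: $204,411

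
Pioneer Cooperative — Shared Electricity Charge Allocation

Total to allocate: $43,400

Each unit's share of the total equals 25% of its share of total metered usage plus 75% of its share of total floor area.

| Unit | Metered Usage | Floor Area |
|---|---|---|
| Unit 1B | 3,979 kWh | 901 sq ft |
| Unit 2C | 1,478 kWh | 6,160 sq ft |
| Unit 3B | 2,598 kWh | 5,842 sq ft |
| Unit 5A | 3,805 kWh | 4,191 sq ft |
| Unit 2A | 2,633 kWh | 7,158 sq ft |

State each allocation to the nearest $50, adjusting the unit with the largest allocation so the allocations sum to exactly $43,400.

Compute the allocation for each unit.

Unit 1B: $4,200 · Unit 2C: $9,350 · Unit 3B: $9,800 · Unit 5A: $8,450 · Unit 2A: $11,600

Metered usage total 14,493; floor area total 24,252.
Composite weights (25% metered usage + 75% floor area): Unit 1B 0.0965; Unit 2C 0.2160; Unit 3B 0.2255; Unit 5A 0.1952; Unit 2A 0.2668.
Unrounded shares: Unit 1B 4,188.11; Unit 2C 9,374.18; Unit 3B 9,785.84; Unit 5A 8,473.55; Unit 2A 11,578.32.
After rounding ($50): Unit 1B $4,200; Unit 2C $9,350; Unit 3B $9,800; Unit 5A $8,450; Unit 2A $11,600. Sum = $43,400.
Sum already equals the total — no adjustment.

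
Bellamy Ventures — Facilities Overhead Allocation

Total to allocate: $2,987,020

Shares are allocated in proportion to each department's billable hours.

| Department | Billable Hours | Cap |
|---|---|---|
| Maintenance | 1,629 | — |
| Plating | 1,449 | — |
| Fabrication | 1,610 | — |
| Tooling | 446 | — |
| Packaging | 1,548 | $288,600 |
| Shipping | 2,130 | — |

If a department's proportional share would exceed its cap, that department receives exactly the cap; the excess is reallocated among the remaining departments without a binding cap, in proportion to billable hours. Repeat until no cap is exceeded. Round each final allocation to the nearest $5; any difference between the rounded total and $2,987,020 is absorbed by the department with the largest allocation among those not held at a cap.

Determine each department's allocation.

Combined billable hours = 8,812.
Unconstrained shares: Maintenance 552,185.15; Plating 491,170.22; Fabrication 545,744.69; Tooling 151,181.45; Packaging 524,728.43; Shipping 722,010.05.
Cap binds for Packaging ($288,600); remaining pool $2,698,420 reallocated over remaining billable hours 7,264.
Shares after redistribution: Maintenance 605,138.52 → $605,140; Plating 538,272.38 → $538,270; Fabrication 598,080.42 → $598,080; Tooling 165,679.42 → $165,680; Shipping 791,249.26 → $791,250.

Maintenance: $605,140 | Plating: $538,270 | Fabrication: $598,080 | Tooling: $165,680 | Packaging: $288,600 | Shipping: $791,250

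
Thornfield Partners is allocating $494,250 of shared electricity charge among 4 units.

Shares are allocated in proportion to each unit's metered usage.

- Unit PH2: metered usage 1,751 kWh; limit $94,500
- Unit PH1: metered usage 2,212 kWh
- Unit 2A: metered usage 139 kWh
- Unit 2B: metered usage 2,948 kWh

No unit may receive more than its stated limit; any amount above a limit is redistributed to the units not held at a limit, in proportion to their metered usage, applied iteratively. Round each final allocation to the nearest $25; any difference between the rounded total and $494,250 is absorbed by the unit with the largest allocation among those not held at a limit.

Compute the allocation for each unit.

Unit PH2: $94,500; Unit PH1: $166,875; Unit 2A: $10,475; Unit 2B: $222,400

Metered usage total: 7,050.
Unconstrained shares: Unit PH2 122,756.28; Unit PH1 155,075.32; Unit 2A 9,744.79; Unit 2B 206,673.62.
Held at cap: Unit PH2 ($94,500); residual $399,750 reallocated over remaining metered usage 5,299.
Shares after redistribution: Unit PH1 166,870.54 → $166,875; Unit 2A 10,485.99 → $10,475; Unit 2B 222,393.47 → $222,400.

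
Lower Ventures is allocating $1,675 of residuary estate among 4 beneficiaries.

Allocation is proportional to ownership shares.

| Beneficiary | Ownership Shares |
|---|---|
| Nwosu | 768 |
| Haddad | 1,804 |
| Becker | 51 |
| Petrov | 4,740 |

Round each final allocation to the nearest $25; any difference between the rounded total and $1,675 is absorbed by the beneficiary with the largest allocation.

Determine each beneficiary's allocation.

Nwosu: $175; Haddad: $400; Becker: $0; Petrov: $1,100

Total ownership shares = 7,363.
Proportional shares: Nwosu 768/7,363 × $1,675 = 174.71; Haddad 1,804/7,363 × $1,675 = 410.39; Becker 51/7,363 × $1,675 = 11.60; Petrov 4,740/7,363 × $1,675 = 1,078.30.
After rounding ($25): Nwosu $175; Haddad $400; Becker $0; Petrov $1,075. Sum = $1,650.
Difference $1,675 − $1,650 = +$25 applied to largest allocation (Petrov): Petrov becomes $1,100.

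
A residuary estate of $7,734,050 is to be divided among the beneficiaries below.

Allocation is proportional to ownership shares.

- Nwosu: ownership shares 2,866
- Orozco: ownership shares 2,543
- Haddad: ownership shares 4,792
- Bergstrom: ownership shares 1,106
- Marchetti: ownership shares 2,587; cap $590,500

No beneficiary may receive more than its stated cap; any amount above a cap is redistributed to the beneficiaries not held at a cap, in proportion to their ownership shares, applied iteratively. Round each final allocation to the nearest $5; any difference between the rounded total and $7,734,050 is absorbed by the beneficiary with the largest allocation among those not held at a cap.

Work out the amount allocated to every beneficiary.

Nwosu: $1,810,685 · Orozco: $1,606,620 · Haddad: $3,027,495 · Bergstrom: $698,750 · Marchetti: $590,500

Ownership shares total: 13,894.
Unconstrained shares: Nwosu 1,595,349.60; Orozco 1,415,552.70; Haddad 2,667,451.25; Bergstrom 615,651.31; Marchetti 1,440,045.15.
Held at cap: Marchetti ($590,500); remaining pool $7,143,550 reallocated over remaining ownership shares 11,307.
Shares after redistribution: Nwosu 1,810,684.91 → $1,810,685; Orozco 1,606,619.59 → $1,606,620; Haddad 3,027,495.50 → $3,027,495; Bergstrom 698,750.00 → $698,750.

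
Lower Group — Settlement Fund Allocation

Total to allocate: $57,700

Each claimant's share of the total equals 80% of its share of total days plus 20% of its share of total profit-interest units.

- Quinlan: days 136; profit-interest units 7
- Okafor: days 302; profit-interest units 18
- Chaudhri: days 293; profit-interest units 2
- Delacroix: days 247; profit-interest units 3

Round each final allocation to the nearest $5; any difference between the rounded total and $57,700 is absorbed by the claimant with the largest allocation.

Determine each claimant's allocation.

Days total 978; profit-interest units total 30.
Blended shares (80% days + 20% profit-interest units): Quinlan 0.1579; Okafor 0.3670; Chaudhri 0.2530; Delacroix 0.2220.
Pro-rata amounts: Quinlan 9,111.64; Okafor 21,177.91; Chaudhri 14,598.45; Delacroix 12,812.00.
At nearest $5: Quinlan $9,110; Okafor $21,180; Chaudhri $14,600; Delacroix $12,810. Sum = $57,700.
Sum already equals the total — no adjustment.

Quinlan: $9,110 | Okafor: $21,180 | Chaudhri: $14,600 | Delacroix: $12,810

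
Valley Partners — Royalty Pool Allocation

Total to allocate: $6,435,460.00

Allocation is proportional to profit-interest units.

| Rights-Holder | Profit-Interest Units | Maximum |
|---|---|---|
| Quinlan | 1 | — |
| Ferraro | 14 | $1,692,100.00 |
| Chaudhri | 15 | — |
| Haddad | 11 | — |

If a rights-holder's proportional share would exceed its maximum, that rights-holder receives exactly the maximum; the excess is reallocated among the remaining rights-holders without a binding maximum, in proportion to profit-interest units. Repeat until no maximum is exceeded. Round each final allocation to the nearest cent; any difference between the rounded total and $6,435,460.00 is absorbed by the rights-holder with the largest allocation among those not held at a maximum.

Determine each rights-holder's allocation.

Quinlan: $175,680.00 · Ferraro: $1,692,100.00 · Chaudhri: $2,635,200.00 · Haddad: $1,932,480.00

Profit-interest units total: 41.
Pro-rata shares before constraints: Quinlan 156,962.4390; Ferraro 2,197,474.1463; Chaudhri 2,354,436.5854; Haddad 1,726,586.8293.
Held at cap: Ferraro ($1,692,100.00); balance $4,743,360.00 reallocated over remaining profit-interest units 27.
Redistributed shares: Quinlan 175,680.0000 → $175,680.00; Chaudhri 2,635,200.0000 → $2,635,200.00; Haddad 1,932,480.0000 → $1,932,480.00.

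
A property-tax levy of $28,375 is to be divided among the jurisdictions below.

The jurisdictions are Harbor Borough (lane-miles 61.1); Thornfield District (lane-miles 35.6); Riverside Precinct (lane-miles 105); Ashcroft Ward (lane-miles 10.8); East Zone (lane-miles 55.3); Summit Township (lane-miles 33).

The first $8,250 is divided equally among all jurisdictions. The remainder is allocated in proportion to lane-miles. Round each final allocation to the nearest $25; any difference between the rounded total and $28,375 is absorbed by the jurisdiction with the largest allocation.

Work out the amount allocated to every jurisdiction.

Harbor Borough: $5,475; Thornfield District: $3,750; Riverside Precinct: $8,400; Ashcroft Ward: $2,100; East Zone: $5,075; Summit Township: $3,575

First tranche $8,250 split equally: $1,375 each.
Remainder $20,125 by lane-miles (total 300.8): Harbor Borough 4,087.89 → $4,100; Thornfield District 2,381.82 → $2,375; Riverside Precinct 7,025.02 → $7,025; Ashcroft Ward 722.57 → $725; East Zone 3,699.84 → $3,700; Summit Township 2,207.86 → $2,200.
Totals: Harbor Borough $1,375 + $4,100 = $5,475; Thornfield District $1,375 + $2,375 = $3,750; Riverside Precinct $1,375 + $7,025 = $8,400; Ashcroft Ward $1,375 + $725 = $2,100; East Zone $1,375 + $3,700 = $5,075; Summit Township $1,375 + $2,200 = $3,575.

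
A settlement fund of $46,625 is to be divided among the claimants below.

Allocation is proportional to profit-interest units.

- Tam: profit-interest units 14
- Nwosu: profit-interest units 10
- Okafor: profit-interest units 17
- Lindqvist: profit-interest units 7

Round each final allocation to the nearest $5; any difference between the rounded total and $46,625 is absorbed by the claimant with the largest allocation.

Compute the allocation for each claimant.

Total profit-interest units = 48.
Unrounded shares: Tam 14/48 × $46,625 = 13,598.96; Nwosu 10/48 × $46,625 = 9,713.54; Okafor 17/48 × $46,625 = 16,513.02; Lindqvist 7/48 × $46,625 = 6,799.48.
At nearest $5: Tam $13,600; Nwosu $9,715; Okafor $16,515; Lindqvist $6,800. Sum = $46,630.
Difference $46,625 − $46,630 = −$5 applied to largest allocation (Okafor): Okafor becomes $16,510.

Tam: $13,600 | Nwosu: $9,715 | Okafor: $16,510 | Lindqvist: $6,800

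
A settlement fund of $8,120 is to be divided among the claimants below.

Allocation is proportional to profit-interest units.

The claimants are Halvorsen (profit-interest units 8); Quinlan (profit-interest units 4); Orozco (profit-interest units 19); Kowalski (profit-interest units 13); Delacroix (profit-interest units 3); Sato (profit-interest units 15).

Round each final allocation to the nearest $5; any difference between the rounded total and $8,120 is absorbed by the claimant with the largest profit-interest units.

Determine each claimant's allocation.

Halvorsen: $1,050; Quinlan: $525; Orozco: $2,480; Kowalski: $1,705; Delacroix: $395; Sato: $1,965

Combined profit-interest units = 62.
Pro-rata amounts: Halvorsen 8/62 × $8,120 = 1,047.74; Quinlan 4/62 × $8,120 = 523.87; Orozco 19/62 × $8,120 = 2,488.39; Kowalski 13/62 × $8,120 = 1,702.58; Delacroix 3/62 × $8,120 = 392.90; Sato 15/62 × $8,120 = 1,964.52.
Rounded to nearest $5: Halvorsen $1,050; Quinlan $525; Orozco $2,490; Kowalski $1,705; Delacroix $395; Sato $1,965. Sum = $8,130.
Difference $8,120 − $8,130 = −$10 applied to largest profit-interest units (Orozco): Orozco becomes $2,480.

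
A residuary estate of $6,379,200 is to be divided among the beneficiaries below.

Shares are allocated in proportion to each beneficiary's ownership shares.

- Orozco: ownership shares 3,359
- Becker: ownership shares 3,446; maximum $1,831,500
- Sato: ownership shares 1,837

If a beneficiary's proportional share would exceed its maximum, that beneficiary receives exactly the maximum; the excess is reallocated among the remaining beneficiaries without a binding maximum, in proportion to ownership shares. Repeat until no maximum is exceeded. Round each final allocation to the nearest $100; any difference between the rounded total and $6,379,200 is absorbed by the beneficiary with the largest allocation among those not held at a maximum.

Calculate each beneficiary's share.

Orozco: $2,939,900 · Becker: $1,831,500 · Sato: $1,607,800

Total ownership shares = 8,642.
Unconstrained shares: Orozco 2,479,487.71; Becker 2,543,707.85; Sato 1,356,004.44.
Capped: Becker ($1,831,500); remaining pool $4,547,700 reallocated over remaining ownership shares 5,196.
Remaining shares: Orozco 2,939,900.75 → $2,939,900; Sato 1,607,799.25 → $1,607,800.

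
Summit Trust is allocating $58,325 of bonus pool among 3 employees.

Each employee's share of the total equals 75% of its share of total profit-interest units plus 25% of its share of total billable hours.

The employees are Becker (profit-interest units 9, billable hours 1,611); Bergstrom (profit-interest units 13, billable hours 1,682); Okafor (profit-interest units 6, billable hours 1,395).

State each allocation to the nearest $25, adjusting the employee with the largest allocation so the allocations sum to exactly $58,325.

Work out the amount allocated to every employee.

Becker: $19,075 · Bergstrom: $25,525 · Okafor: $13,725

Profit-interest units total 28; billable hours total 4,688.
Combined weights (75% profit-interest units + 25% billable hours): Becker 0.3270; Bergstrom 0.4379; Okafor 0.2351.
Pro-rata amounts: Becker 19,071.24; Bergstrom 25,541.18; Okafor 13,712.58.
Rounded to nearest $25: Becker $19,075; Bergstrom $25,550; Okafor $13,725. Sum = $58,350.
Difference $58,325 − $58,350 = −$25 applied to largest allocation (Bergstrom): Bergstrom becomes $25,525.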